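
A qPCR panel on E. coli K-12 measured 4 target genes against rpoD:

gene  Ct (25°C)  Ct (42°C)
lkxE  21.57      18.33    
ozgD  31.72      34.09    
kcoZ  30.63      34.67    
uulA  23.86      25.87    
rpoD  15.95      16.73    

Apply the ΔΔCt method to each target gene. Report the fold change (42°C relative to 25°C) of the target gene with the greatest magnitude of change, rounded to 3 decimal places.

16.223

lkxE: ΔΔCt = (18.33−16.73) − (21.57−15.95) = 1.60 − 5.62 = -4.02; fold change = 2^4.02 = 16.223
ozgD: ΔΔCt = (34.09−16.73) − (31.72−15.95) = 17.36 − 15.77 = 1.59; fold change = 2^-1.59 = 0.332
kcoZ: ΔΔCt = (34.67−16.73) − (30.63−15.95) = 17.94 − 14.68 = 3.26; fold change = 2^-3.26 = 0.104
uulA: ΔΔCt = (25.87−16.73) − (23.86−15.95) = 9.14 − 7.91 = 1.23; fold change = 2^-1.23 = 0.426
lkxE has the largest |ΔΔCt| = 4.02.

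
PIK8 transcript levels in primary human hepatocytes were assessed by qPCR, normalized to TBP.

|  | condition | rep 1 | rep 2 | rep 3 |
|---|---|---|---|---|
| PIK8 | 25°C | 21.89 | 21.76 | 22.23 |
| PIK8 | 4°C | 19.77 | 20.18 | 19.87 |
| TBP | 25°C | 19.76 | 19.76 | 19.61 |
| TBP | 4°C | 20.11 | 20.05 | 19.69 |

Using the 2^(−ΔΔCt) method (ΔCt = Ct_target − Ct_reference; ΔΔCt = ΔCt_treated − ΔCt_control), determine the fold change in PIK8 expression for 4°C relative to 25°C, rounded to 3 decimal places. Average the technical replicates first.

4.790

Mean Ct: PIK8 25°C 21.960; PIK8 4°C 19.940; TBP 25°C 19.710; TBP 4°C 19.950
ΔCt(25°C) = 21.960 − 19.710 = 2.250
ΔCt(4°C) = 19.940 − 19.950 = -0.010
ΔΔCt = -0.010 − 2.250 = -2.260
Fold change = 2^(−(-2.260)) = 2^2.260 = 4.7899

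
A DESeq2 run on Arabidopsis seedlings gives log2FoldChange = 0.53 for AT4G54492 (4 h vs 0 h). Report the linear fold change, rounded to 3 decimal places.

1.444

Fold change = 2^(0.53) = 1.4439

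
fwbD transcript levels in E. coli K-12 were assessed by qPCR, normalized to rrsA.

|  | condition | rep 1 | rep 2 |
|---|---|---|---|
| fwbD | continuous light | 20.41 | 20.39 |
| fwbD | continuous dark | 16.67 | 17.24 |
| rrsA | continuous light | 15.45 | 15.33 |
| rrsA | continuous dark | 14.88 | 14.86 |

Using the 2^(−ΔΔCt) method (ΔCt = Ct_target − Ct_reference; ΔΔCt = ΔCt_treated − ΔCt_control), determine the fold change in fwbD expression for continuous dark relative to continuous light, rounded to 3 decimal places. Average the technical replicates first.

Mean Ct: fwbD continuous light 20.400; fwbD continuous dark 16.955; rrsA continuous light 15.390; rrsA continuous dark 14.870
ΔCt(continuous light) = 20.400 − 15.390 = 5.010
ΔCt(continuous dark) = 16.955 − 14.870 = 2.085
ΔΔCt = 2.085 − 5.010 = -2.925
Fold change = 2^(−(-2.925)) = 2^2.925 = 7.5947

7.595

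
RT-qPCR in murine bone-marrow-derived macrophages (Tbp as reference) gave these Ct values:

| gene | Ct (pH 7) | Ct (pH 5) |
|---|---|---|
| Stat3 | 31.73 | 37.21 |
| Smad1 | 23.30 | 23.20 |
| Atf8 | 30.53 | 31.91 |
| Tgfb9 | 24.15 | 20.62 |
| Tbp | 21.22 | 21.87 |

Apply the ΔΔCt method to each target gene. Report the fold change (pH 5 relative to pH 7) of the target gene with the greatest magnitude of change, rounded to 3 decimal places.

0.035

Stat3: ΔΔCt = (37.21−21.87) − (31.73−21.22) = 15.34 − 10.51 = 4.83; fold change = 2^-4.83 = 0.035
Smad1: ΔΔCt = (23.20−21.87) − (23.30−21.22) = 1.33 − 2.08 = -0.75; fold change = 2^0.75 = 1.682
Atf8: ΔΔCt = (31.91−21.87) − (30.53−21.22) = 10.04 − 9.31 = 0.73; fold change = 2^-0.73 = 0.603
Tgfb9: ΔΔCt = (20.62−21.87) − (24.15−21.22) = -1.25 − 2.93 = -4.18; fold change = 2^4.18 = 18.126
Stat3 has the largest |ΔΔCt| = 4.83.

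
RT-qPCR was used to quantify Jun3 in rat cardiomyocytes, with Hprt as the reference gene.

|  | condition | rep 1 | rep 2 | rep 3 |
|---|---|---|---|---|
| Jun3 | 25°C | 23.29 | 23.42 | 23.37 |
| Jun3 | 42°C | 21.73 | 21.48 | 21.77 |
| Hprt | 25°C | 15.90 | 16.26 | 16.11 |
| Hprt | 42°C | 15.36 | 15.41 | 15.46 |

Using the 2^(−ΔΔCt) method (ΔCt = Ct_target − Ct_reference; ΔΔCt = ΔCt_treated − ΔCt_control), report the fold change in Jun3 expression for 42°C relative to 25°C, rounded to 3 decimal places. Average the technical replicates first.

2.028

Mean Ct: Jun3 25°C 23.360; Jun3 42°C 21.660; Hprt 25°C 16.090; Hprt 42°C 15.410
ΔCt(25°C) = 23.360 − 16.090 = 7.270
ΔCt(42°C) = 21.660 − 15.410 = 6.250
ΔΔCt = 6.250 − 7.270 = -1.020
Fold change = 2^(−(-1.020)) = 2^1.020 = 2.0279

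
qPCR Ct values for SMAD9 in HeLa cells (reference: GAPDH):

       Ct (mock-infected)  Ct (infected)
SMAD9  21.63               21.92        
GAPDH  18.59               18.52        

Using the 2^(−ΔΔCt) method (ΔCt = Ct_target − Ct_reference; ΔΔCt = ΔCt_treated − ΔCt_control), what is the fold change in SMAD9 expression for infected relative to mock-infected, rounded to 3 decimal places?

ΔCt(mock-infected) = 21.630 − 18.590 = 3.040
ΔCt(infected) = 21.920 − 18.520 = 3.400
ΔΔCt = 3.400 − 3.040 = 0.360
Fold change = 2^(−0.360) = 0.7792

0.779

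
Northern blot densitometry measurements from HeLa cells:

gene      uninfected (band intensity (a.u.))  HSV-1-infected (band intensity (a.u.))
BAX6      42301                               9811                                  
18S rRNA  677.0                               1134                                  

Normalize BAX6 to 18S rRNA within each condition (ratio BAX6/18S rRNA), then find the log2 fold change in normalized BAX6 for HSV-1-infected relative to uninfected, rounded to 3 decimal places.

-2.852

BAX6/18S rRNA (uninfected) = 42301 / 677.0 = 62.483
BAX6/18S rRNA (HSV-1-infected) = 9811 / 1134 = 8.6517
Fold change = 8.6517 / 62.483 = 0.1385
log2(0.1385) = -2.8524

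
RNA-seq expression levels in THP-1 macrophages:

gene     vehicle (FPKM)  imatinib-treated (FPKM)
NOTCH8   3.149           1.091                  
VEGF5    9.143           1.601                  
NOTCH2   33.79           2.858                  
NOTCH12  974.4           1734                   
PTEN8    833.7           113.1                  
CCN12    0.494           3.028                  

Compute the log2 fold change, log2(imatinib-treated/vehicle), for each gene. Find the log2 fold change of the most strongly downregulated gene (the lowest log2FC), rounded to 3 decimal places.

log2(1.091/3.149) = -1.529  (NOTCH8)
log2(1.601/9.143) = -2.514  (VEGF5)
log2(2.858/33.79) = -3.564  (NOTCH2)
log2(1734/974.4) = 0.832  (NOTCH12)
log2(113.1/833.7) = -2.882  (PTEN8)
log2(3.028/0.494) = 2.616  (CCN12)
NOTCH2 is most strongly downregulated.

-3.564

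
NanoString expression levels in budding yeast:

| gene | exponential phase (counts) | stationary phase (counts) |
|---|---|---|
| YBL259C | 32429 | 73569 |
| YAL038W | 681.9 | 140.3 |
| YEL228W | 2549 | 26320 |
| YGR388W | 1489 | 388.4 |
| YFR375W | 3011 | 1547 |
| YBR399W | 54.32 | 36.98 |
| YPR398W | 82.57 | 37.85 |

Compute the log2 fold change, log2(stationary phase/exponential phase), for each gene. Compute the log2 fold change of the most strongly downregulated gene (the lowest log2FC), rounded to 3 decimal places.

log2(73569/32429) = 1.182  (YBL259C)
log2(140.3/681.9) = -2.281  (YAL038W)
log2(26320/2549) = 3.368  (YEL228W)
log2(388.4/1489) = -1.939  (YGR388W)
log2(1547/3011) = -0.961  (YFR375W)
log2(36.98/54.32) = -0.555  (YBR399W)
log2(37.85/82.57) = -1.125  (YPR398W)
YAL038W is most strongly downregulated.

-2.281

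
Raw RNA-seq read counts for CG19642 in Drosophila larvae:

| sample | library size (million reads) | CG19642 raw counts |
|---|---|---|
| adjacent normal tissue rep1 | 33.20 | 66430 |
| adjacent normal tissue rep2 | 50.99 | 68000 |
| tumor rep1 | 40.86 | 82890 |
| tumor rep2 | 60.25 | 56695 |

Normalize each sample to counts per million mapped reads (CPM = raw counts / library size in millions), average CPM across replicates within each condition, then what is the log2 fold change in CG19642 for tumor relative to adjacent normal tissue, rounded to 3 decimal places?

-0.167

CPM(adjacent normal tissue rep1) = 66430 / 33.20 = 2000.9036
CPM(adjacent normal tissue rep2) = 68000 / 50.99 = 1333.5948
CPM(tumor rep1) = 82890 / 40.86 = 2028.6344
CPM(tumor rep2) = 56695 / 60.25 = 940.9959
mean CPM(adjacent normal tissue) = 1667.2492; mean CPM(tumor) = 1484.8151
Fold change = 1484.8151 / 1667.2492 = 0.89058
log2(0.89058) = -0.1672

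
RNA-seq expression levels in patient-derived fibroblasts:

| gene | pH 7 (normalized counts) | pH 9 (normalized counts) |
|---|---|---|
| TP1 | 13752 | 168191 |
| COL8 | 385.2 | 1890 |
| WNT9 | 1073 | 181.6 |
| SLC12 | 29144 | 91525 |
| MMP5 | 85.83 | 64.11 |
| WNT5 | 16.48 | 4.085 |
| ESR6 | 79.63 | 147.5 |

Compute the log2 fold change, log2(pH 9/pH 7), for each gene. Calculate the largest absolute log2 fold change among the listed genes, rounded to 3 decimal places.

3.612

log2(168191/13752) = 3.612  (TP1)
log2(1890/385.2) = 2.295  (COL8)
log2(181.6/1073) = -2.563  (WNT9)
log2(91525/29144) = 1.651  (SLC12)
log2(64.11/85.83) = -0.421  (MMP5)
log2(4.085/16.48) = -2.012  (WNT5)
log2(147.5/79.63) = 0.889  (ESR6)
The largest magnitude belongs to TP1.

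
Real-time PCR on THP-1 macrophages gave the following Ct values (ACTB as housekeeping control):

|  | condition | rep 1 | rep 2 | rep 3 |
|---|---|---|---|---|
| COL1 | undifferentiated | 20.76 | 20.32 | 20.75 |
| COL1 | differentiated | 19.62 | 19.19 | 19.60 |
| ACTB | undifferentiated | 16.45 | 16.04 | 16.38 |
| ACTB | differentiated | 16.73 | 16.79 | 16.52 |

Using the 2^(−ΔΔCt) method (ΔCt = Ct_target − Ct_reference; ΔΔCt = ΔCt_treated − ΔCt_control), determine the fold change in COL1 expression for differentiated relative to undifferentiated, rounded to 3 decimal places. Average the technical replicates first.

2.888

Mean Ct: COL1 undifferentiated 20.610; COL1 differentiated 19.470; ACTB undifferentiated 16.290; ACTB differentiated 16.680
ΔCt(undifferentiated) = 20.610 − 16.290 = 4.320
ΔCt(differentiated) = 19.470 − 16.680 = 2.790
ΔΔCt = 2.790 − 4.320 = -1.530
Fold change = 2^(−(-1.530)) = 2^1.530 = 2.8879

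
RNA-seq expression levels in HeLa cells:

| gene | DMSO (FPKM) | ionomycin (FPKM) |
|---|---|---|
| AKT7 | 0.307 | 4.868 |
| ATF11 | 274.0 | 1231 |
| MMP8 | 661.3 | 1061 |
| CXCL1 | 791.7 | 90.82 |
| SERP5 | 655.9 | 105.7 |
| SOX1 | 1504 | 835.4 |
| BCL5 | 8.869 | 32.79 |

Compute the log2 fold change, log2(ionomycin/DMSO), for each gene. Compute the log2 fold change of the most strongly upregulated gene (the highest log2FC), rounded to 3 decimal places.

log2(4.868/0.307) = 3.987  (AKT7)
log2(1231/274.0) = 2.168  (ATF11)
log2(1061/661.3) = 0.682  (MMP8)
log2(90.82/791.7) = -3.124  (CXCL1)
log2(105.7/655.9) = -2.634  (SERP5)
log2(835.4/1504) = -0.848  (SOX1)
log2(32.79/8.869) = 1.886  (BCL5)
AKT7 is most strongly upregulated.

3.987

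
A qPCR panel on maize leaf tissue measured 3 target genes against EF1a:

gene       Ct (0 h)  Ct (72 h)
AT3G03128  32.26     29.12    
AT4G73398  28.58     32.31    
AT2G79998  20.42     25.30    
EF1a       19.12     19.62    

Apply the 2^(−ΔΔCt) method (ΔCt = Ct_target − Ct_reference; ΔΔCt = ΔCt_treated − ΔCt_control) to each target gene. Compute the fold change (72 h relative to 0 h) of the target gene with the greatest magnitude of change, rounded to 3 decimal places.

AT3G03128: ΔΔCt = (29.12−19.62) − (32.26−19.12) = 9.50 − 13.14 = -3.64; fold change = 2^3.64 = 12.467
AT4G73398: ΔΔCt = (32.31−19.62) − (28.58−19.12) = 12.69 − 9.46 = 3.23; fold change = 2^-3.23 = 0.107
AT2G79998: ΔΔCt = (25.30−19.62) − (20.42−19.12) = 5.68 − 1.30 = 4.38; fold change = 2^-4.38 = 0.048
AT2G79998 has the largest |ΔΔCt| = 4.38.

0.048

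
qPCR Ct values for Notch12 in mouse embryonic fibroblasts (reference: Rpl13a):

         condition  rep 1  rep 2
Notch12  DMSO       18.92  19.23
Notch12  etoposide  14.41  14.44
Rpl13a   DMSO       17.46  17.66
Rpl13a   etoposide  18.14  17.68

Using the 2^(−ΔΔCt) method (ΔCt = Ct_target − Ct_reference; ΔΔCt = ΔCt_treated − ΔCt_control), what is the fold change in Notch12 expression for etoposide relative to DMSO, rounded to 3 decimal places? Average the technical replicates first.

32.000

Mean Ct: Notch12 DMSO 19.075; Notch12 etoposide 14.425; Rpl13a DMSO 17.560; Rpl13a etoposide 17.910
ΔCt(DMSO) = 19.075 − 17.560 = 1.515
ΔCt(etoposide) = 14.425 − 17.910 = -3.485
ΔΔCt = -3.485 − 1.515 = -5.000
Fold change = 2^(−(-5.000)) = 2^5.000 = 32.0000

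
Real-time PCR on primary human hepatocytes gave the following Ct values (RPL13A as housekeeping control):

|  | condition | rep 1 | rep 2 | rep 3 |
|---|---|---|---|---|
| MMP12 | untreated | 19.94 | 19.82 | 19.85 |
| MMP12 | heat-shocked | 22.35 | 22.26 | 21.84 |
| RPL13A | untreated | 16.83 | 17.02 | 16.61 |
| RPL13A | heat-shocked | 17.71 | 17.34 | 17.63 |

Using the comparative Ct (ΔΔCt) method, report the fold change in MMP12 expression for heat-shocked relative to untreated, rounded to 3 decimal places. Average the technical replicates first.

0.344

Mean Ct: MMP12 untreated 19.870; MMP12 heat-shocked 22.150; RPL13A untreated 16.820; RPL13A heat-shocked 17.560
ΔCt(untreated) = 19.870 − 16.820 = 3.050
ΔCt(heat-shocked) = 22.150 − 17.560 = 4.590
ΔΔCt = 4.590 − 3.050 = 1.540
Fold change = 2^(−1.540) = 0.3439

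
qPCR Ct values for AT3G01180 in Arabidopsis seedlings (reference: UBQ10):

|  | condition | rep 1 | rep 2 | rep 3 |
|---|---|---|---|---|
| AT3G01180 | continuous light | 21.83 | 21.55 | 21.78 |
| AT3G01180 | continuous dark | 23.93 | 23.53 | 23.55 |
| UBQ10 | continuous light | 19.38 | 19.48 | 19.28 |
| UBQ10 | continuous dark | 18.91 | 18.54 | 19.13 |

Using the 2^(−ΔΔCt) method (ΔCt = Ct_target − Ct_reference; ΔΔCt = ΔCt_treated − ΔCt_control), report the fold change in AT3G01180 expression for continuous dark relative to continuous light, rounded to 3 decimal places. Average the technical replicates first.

0.180

Mean Ct: AT3G01180 continuous light 21.720; AT3G01180 continuous dark 23.670; UBQ10 continuous light 19.380; UBQ10 continuous dark 18.860
ΔCt(continuous light) = 21.720 − 19.380 = 2.340
ΔCt(continuous dark) = 23.670 − 18.860 = 4.810
ΔΔCt = 4.810 − 2.340 = 2.470
Fold change = 2^(−2.470) = 0.1805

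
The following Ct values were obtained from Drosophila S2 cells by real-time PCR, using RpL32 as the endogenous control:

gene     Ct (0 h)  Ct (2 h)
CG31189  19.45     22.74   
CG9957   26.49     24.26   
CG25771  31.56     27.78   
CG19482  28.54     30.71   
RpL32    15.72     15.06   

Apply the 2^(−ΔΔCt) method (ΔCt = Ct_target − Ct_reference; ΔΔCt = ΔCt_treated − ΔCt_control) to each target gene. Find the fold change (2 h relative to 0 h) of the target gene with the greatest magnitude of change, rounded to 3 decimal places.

CG31189: ΔΔCt = (22.74−15.06) − (19.45−15.72) = 7.68 − 3.73 = 3.95; fold change = 2^-3.95 = 0.065
CG9957: ΔΔCt = (24.26−15.06) − (26.49−15.72) = 9.20 − 10.77 = -1.57; fold change = 2^1.57 = 2.969
CG25771: ΔΔCt = (27.78−15.06) − (31.56−15.72) = 12.72 − 15.84 = -3.12; fold change = 2^3.12 = 8.694
CG19482: ΔΔCt = (30.71−15.06) − (28.54−15.72) = 15.65 − 12.82 = 2.83; fold change = 2^-2.83 = 0.141
CG31189 has the largest |ΔΔCt| = 3.95.

0.065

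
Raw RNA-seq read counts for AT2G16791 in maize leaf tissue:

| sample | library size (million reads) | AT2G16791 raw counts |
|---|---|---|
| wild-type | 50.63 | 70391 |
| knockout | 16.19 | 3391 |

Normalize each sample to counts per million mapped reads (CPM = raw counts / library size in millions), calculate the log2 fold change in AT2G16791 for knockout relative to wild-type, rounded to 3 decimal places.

CPM(wild-type) = 70391 / 50.63 = 1390.3022
CPM(knockout) = 3391 / 16.19 = 209.4503
Fold change = 209.4503 / 1390.3022 = 0.15065
log2(0.15065) = -2.7307

-2.731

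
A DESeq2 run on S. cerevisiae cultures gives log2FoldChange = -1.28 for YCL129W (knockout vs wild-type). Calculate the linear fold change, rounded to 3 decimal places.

0.412

Fold change = 2^(-1.28) = 0.4118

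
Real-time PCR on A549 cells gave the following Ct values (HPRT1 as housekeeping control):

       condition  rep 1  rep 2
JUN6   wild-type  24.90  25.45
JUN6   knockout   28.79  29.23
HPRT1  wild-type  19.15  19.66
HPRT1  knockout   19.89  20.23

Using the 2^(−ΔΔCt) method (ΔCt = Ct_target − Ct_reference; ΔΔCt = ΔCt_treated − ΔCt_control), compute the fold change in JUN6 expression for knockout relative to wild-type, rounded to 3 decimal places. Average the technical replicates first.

0.110

Mean Ct: JUN6 wild-type 25.175; JUN6 knockout 29.010; HPRT1 wild-type 19.405; HPRT1 knockout 20.060
ΔCt(wild-type) = 25.175 − 19.405 = 5.770
ΔCt(knockout) = 29.010 − 20.060 = 8.950
ΔΔCt = 8.950 − 5.770 = 3.180
Fold change = 2^(−3.180) = 0.1103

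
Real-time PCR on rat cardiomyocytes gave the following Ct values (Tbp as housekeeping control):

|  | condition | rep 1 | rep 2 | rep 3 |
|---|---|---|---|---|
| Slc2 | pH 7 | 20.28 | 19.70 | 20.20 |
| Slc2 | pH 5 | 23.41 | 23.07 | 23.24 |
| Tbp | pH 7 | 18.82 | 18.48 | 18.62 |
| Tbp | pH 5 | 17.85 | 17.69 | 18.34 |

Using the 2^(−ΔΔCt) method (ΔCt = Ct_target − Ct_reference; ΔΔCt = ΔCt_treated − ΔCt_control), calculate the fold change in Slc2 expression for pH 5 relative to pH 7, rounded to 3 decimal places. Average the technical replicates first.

Mean Ct: Slc2 pH 7 20.060; Slc2 pH 5 23.240; Tbp pH 7 18.640; Tbp pH 5 17.960
ΔCt(pH 7) = 20.060 − 18.640 = 1.420
ΔCt(pH 5) = 23.240 − 17.960 = 5.280
ΔΔCt = 5.280 − 1.420 = 3.860
Fold change = 2^(−3.860) = 0.0689

0.069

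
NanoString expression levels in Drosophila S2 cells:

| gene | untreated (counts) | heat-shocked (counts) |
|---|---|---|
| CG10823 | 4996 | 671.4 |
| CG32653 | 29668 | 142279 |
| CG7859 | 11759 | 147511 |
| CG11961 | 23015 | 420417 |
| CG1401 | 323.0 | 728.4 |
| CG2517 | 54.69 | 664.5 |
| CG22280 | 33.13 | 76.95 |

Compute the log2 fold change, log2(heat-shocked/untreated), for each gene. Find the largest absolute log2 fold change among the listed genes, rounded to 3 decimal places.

4.191

log2(671.4/4996) = -2.896  (CG10823)
log2(142279/29668) = 2.262  (CG32653)
log2(147511/11759) = 3.649  (CG7859)
log2(420417/23015) = 4.191  (CG11961)
log2(728.4/323.0) = 1.173  (CG1401)
log2(664.5/54.69) = 3.603  (CG2517)
log2(76.95/33.13) = 1.216  (CG22280)
The largest magnitude belongs to CG11961.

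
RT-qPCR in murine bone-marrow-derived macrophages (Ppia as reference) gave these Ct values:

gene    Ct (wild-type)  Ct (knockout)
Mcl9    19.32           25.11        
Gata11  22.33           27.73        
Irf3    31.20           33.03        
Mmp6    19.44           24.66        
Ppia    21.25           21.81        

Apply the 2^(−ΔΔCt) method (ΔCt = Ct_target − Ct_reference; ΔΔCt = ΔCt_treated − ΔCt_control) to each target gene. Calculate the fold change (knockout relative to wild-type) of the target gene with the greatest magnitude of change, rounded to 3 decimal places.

Mcl9: ΔΔCt = (25.11−21.81) − (19.32−21.25) = 3.30 − (-1.93) = 5.23; fold change = 2^-5.23 = 0.027
Gata11: ΔΔCt = (27.73−21.81) − (22.33−21.25) = 5.92 − 1.08 = 4.84; fold change = 2^-4.84 = 0.035
Irf3: ΔΔCt = (33.03−21.81) − (31.20−21.25) = 11.22 − 9.95 = 1.27; fold change = 2^-1.27 = 0.415
Mmp6: ΔΔCt = (24.66−21.81) − (19.44−21.25) = 2.85 − (-1.81) = 4.66; fold change = 2^-4.66 = 0.040
Mcl9 has the largest |ΔΔCt| = 5.23.

0.027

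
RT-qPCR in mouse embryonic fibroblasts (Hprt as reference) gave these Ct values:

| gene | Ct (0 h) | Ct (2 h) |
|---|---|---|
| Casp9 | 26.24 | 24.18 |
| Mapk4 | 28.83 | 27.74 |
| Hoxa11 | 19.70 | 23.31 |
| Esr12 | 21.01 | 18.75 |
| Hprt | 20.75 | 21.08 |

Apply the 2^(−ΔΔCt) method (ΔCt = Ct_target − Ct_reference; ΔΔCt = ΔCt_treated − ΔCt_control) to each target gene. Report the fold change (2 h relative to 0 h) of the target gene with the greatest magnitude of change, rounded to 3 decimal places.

Casp9: ΔΔCt = (24.18−21.08) − (26.24−20.75) = 3.10 − 5.49 = -2.39; fold change = 2^2.39 = 5.242
Mapk4: ΔΔCt = (27.74−21.08) − (28.83−20.75) = 6.66 − 8.08 = -1.42; fold change = 2^1.42 = 2.676
Hoxa11: ΔΔCt = (23.31−21.08) − (19.70−20.75) = 2.23 − (-1.05) = 3.28; fold change = 2^-3.28 = 0.103
Esr12: ΔΔCt = (18.75−21.08) − (21.01−20.75) = -2.33 − 0.26 = -2.59; fold change = 2^2.59 = 6.021
Hoxa11 has the largest |ΔΔCt| = 3.28.

0.103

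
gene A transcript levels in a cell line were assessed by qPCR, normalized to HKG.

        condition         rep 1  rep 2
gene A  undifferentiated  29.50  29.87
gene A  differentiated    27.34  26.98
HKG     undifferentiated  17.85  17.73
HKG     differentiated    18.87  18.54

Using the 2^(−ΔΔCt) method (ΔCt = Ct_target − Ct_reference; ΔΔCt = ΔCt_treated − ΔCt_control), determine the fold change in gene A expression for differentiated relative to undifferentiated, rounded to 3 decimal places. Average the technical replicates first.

Mean Ct: gene A undifferentiated 29.685; gene A differentiated 27.160; HKG undifferentiated 17.790; HKG differentiated 18.705
ΔCt(undifferentiated) = 29.685 − 17.790 = 11.895
ΔCt(differentiated) = 27.160 − 18.705 = 8.455
ΔΔCt = 8.455 − 11.895 = -3.440
Fold change = 2^(−(-3.440)) = 2^3.440 = 10.8528

10.853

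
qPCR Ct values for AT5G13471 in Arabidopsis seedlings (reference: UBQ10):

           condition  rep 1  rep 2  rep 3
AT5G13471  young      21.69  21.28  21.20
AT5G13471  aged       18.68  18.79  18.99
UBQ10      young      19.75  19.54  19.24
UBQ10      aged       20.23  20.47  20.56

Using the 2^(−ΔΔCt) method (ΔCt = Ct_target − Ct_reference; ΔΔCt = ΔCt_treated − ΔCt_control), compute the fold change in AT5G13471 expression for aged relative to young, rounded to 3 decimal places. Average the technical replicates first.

11.158

Mean Ct: AT5G13471 young 21.390; AT5G13471 aged 18.820; UBQ10 young 19.510; UBQ10 aged 20.420
ΔCt(young) = 21.390 − 19.510 = 1.880
ΔCt(aged) = 18.820 − 20.420 = -1.600
ΔΔCt = -1.600 − 1.880 = -3.480
Fold change = 2^(−(-3.480)) = 2^3.480 = 11.1579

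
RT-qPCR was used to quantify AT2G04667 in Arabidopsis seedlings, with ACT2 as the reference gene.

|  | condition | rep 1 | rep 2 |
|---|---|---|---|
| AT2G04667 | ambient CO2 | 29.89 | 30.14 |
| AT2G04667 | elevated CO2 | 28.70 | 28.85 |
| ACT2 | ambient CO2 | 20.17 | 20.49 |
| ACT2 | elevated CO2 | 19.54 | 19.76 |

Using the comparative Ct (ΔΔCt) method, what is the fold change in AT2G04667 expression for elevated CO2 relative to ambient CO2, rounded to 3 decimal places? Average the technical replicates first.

Mean Ct: AT2G04667 ambient CO2 30.015; AT2G04667 elevated CO2 28.775; ACT2 ambient CO2 20.330; ACT2 elevated CO2 19.650
ΔCt(ambient CO2) = 30.015 − 20.330 = 9.685
ΔCt(elevated CO2) = 28.775 − 19.650 = 9.125
ΔΔCt = 9.125 − 9.685 = -0.560
Fold change = 2^(−(-0.560)) = 2^0.560 = 1.4743

1.474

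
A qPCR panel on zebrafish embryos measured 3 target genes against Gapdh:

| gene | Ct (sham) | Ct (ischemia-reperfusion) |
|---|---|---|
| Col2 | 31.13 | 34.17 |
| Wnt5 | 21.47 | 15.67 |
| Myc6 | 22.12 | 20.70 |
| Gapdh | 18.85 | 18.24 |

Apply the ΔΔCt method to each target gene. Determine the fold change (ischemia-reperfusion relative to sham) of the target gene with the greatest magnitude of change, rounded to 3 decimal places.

Col2: ΔΔCt = (34.17−18.24) − (31.13−18.85) = 15.93 − 12.28 = 3.65; fold change = 2^-3.65 = 0.080
Wnt5: ΔΔCt = (15.67−18.24) − (21.47−18.85) = -2.57 − 2.62 = -5.19; fold change = 2^5.19 = 36.504
Myc6: ΔΔCt = (20.70−18.24) − (22.12−18.85) = 2.46 − 3.27 = -0.81; fold change = 2^0.81 = 1.753
Wnt5 has the largest |ΔΔCt| = 5.19.

36.504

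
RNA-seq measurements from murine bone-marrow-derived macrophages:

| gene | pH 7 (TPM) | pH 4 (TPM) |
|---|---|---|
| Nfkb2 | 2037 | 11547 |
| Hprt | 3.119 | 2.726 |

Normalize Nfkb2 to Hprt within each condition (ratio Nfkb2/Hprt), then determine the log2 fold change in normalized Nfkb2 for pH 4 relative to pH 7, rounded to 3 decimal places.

2.697

Nfkb2/Hprt (pH 7) = 2037 / 3.119 = 653.09
Nfkb2/Hprt (pH 4) = 11547 / 2.726 = 4235.9
Fold change = 4235.9 / 653.09 = 6.4859
log2(6.4859) = 2.6973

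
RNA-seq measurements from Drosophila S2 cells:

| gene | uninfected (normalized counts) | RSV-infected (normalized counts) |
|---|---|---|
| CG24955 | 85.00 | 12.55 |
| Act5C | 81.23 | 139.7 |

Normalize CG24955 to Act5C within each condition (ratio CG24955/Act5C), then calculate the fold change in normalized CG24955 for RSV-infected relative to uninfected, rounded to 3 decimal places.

0.086

CG24955/Act5C (uninfected) = 85.00 / 81.23 = 1.0464
CG24955/Act5C (RSV-infected) = 12.55 / 139.7 = 0.089835
Fold change = 0.089835 / 1.0464 = 0.0859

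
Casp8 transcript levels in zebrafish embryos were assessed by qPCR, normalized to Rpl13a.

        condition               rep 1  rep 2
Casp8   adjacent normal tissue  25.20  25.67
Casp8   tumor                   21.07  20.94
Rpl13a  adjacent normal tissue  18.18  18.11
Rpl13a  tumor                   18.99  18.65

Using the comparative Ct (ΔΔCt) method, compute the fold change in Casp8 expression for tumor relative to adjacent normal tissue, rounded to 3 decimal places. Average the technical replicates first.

Mean Ct: Casp8 adjacent normal tissue 25.435; Casp8 tumor 21.005; Rpl13a adjacent normal tissue 18.145; Rpl13a tumor 18.820
ΔCt(adjacent normal tissue) = 25.435 − 18.145 = 7.290
ΔCt(tumor) = 21.005 − 18.820 = 2.185
ΔΔCt = 2.185 − 7.290 = -5.105
Fold change = 2^(−(-5.105)) = 2^5.105 = 34.4158

34.416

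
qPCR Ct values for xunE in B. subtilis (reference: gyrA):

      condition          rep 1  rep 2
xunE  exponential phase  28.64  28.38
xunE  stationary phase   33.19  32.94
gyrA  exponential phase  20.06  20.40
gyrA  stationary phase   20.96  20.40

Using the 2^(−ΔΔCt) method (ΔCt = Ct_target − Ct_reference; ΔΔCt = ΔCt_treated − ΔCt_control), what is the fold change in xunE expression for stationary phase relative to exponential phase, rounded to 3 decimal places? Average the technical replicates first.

0.058

Mean Ct: xunE exponential phase 28.510; xunE stationary phase 33.065; gyrA exponential phase 20.230; gyrA stationary phase 20.680
ΔCt(exponential phase) = 28.510 − 20.230 = 8.280
ΔCt(stationary phase) = 33.065 − 20.680 = 12.385
ΔΔCt = 12.385 − 8.280 = 4.105
Fold change = 2^(−4.105) = 0.0581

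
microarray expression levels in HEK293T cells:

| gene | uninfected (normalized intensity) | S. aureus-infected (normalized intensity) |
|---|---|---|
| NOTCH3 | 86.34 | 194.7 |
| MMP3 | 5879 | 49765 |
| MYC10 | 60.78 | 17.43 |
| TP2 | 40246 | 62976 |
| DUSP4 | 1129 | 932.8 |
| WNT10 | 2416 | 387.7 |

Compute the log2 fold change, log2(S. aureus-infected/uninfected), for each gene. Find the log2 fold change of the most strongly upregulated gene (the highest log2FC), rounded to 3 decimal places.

3.081

log2(194.7/86.34) = 1.173  (NOTCH3)
log2(49765/5879) = 3.081  (MMP3)
log2(17.43/60.78) = -1.802  (MYC10)
log2(62976/40246) = 0.646  (TP2)
log2(932.8/1129) = -0.275  (DUSP4)
log2(387.7/2416) = -2.640  (WNT10)
MMP3 is most strongly upregulated.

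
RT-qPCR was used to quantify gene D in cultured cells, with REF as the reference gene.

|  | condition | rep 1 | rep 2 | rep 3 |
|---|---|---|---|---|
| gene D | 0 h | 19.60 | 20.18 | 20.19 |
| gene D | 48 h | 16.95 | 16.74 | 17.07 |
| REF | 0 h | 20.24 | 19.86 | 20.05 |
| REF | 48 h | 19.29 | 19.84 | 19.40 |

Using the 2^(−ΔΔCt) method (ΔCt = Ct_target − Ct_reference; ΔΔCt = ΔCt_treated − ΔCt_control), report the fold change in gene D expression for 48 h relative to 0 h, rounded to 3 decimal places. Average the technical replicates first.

5.776

Mean Ct: gene D 0 h 19.990; gene D 48 h 16.920; REF 0 h 20.050; REF 48 h 19.510
ΔCt(0 h) = 19.990 − 20.050 = -0.060
ΔCt(48 h) = 16.920 − 19.510 = -2.590
ΔΔCt = -2.590 − (-0.060) = -2.530
Fold change = 2^(−(-2.530)) = 2^2.530 = 5.7757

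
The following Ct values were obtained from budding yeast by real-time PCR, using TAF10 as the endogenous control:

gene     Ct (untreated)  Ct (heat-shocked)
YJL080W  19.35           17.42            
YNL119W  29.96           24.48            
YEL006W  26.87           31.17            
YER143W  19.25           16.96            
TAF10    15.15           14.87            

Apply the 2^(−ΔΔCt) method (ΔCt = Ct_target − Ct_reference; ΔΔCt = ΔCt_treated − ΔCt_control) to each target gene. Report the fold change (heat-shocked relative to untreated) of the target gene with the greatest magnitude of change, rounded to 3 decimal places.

36.758

YJL080W: ΔΔCt = (17.42−14.87) − (19.35−15.15) = 2.55 − 4.20 = -1.65; fold change = 2^1.65 = 3.138
YNL119W: ΔΔCt = (24.48−14.87) − (29.96−15.15) = 9.61 − 14.81 = -5.20; fold change = 2^5.20 = 36.758
YEL006W: ΔΔCt = (31.17−14.87) − (26.87−15.15) = 16.30 − 11.72 = 4.58; fold change = 2^-4.58 = 0.042
YER143W: ΔΔCt = (16.96−14.87) − (19.25−15.15) = 2.09 − 4.10 = -2.01; fold change = 2^2.01 = 4.028
YNL119W has the largest |ΔΔCt| = 5.20.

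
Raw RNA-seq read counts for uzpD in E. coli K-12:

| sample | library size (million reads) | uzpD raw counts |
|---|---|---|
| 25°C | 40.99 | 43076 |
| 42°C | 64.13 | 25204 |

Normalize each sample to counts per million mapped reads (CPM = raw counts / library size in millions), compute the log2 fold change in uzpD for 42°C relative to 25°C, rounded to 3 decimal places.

-1.419

CPM(25°C) = 43076 / 40.99 = 1050.8905
CPM(42°C) = 25204 / 64.13 = 393.0142
Fold change = 393.0142 / 1050.8905 = 0.37398
log2(0.37398) = -1.4190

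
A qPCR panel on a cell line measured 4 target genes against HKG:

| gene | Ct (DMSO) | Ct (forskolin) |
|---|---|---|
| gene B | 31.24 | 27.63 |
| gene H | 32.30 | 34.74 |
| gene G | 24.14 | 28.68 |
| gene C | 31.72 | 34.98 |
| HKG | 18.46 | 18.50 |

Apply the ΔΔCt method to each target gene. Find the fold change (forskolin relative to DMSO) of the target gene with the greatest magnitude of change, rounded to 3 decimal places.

0.044

gene B: ΔΔCt = (27.63−18.50) − (31.24−18.46) = 9.13 − 12.78 = -3.65; fold change = 2^3.65 = 12.553
gene H: ΔΔCt = (34.74−18.50) − (32.30−18.46) = 16.24 − 13.84 = 2.40; fold change = 2^-2.40 = 0.189
gene G: ΔΔCt = (28.68−18.50) − (24.14−18.46) = 10.18 − 5.68 = 4.50; fold change = 2^-4.50 = 0.044
gene C: ΔΔCt = (34.98−18.50) − (31.72−18.46) = 16.48 − 13.26 = 3.22; fold change = 2^-3.22 = 0.107
gene G has the largest |ΔΔCt| = 4.50.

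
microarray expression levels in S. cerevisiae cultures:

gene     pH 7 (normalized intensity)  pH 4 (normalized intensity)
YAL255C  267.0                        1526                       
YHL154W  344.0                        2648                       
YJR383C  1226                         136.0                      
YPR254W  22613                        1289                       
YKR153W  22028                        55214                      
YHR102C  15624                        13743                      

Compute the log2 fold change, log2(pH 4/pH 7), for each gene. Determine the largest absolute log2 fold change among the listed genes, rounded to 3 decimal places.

log2(1526/267.0) = 2.515  (YAL255C)
log2(2648/344.0) = 2.944  (YHL154W)
log2(136.0/1226) = -3.172  (YJR383C)
log2(1289/22613) = -4.133  (YPR254W)
log2(55214/22028) = 1.326  (YKR153W)
log2(13743/15624) = -0.185  (YHR102C)
The largest magnitude belongs to YPR254W.

4.133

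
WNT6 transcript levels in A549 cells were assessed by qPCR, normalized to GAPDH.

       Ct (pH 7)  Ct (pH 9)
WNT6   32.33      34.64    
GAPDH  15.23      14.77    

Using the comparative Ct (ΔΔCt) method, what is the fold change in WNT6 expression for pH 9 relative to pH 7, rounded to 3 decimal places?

0.147

ΔCt(pH 7) = 32.330 − 15.230 = 17.100
ΔCt(pH 9) = 34.640 − 14.770 = 19.870
ΔΔCt = 19.870 − 17.100 = 2.770
Fold change = 2^(−2.770) = 0.1466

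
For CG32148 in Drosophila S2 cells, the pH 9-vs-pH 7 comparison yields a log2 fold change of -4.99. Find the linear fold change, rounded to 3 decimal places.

0.031

Fold change = 2^(-4.99) = 0.0315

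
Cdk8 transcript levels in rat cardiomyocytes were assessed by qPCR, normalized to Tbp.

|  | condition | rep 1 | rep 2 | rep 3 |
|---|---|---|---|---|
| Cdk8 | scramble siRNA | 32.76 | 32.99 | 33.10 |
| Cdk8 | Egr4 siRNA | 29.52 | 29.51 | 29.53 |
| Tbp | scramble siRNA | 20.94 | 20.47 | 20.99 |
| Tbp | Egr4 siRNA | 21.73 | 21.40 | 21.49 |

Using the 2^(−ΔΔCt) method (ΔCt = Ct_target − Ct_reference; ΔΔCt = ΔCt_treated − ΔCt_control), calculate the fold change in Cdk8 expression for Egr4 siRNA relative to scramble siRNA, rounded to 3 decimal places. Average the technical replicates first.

18.001

Mean Ct: Cdk8 scramble siRNA 32.950; Cdk8 Egr4 siRNA 29.520; Tbp scramble siRNA 20.800; Tbp Egr4 siRNA 21.540
ΔCt(scramble siRNA) = 32.950 − 20.800 = 12.150
ΔCt(Egr4 siRNA) = 29.520 − 21.540 = 7.980
ΔΔCt = 7.980 − 12.150 = -4.170
Fold change = 2^(−(-4.170)) = 2^4.170 = 18.0009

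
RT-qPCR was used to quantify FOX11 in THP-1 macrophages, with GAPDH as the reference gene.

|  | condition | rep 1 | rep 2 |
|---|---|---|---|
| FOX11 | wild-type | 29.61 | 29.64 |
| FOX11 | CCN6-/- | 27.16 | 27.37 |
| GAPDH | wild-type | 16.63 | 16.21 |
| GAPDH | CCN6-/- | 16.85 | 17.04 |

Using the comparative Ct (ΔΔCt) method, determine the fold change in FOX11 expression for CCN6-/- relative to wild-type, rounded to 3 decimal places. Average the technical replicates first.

7.387

Mean Ct: FOX11 wild-type 29.625; FOX11 CCN6-/- 27.265; GAPDH wild-type 16.420; GAPDH CCN6-/- 16.945
ΔCt(wild-type) = 29.625 − 16.420 = 13.205
ΔCt(CCN6-/-) = 27.265 − 16.945 = 10.320
ΔΔCt = 10.320 − 13.205 = -2.885
Fold change = 2^(−(-2.885)) = 2^2.885 = 7.3871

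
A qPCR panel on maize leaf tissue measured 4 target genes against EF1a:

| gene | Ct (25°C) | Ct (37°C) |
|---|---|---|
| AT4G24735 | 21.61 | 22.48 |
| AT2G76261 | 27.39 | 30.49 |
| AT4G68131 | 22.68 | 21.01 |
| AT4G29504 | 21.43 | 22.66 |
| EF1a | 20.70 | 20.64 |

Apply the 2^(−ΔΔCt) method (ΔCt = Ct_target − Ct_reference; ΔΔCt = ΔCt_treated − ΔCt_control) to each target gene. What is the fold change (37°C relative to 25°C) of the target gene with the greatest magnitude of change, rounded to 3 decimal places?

0.112

AT4G24735: ΔΔCt = (22.48−20.64) − (21.61−20.70) = 1.84 − 0.91 = 0.93; fold change = 2^-0.93 = 0.525
AT2G76261: ΔΔCt = (30.49−20.64) − (27.39−20.70) = 9.85 − 6.69 = 3.16; fold change = 2^-3.16 = 0.112
AT4G68131: ΔΔCt = (21.01−20.64) − (22.68−20.70) = 0.37 − 1.98 = -1.61; fold change = 2^1.61 = 3.053
AT4G29504: ΔΔCt = (22.66−20.64) − (21.43−20.70) = 2.02 − 0.73 = 1.29; fold change = 2^-1.29 = 0.409
AT2G76261 has the largest |ΔΔCt| = 3.16.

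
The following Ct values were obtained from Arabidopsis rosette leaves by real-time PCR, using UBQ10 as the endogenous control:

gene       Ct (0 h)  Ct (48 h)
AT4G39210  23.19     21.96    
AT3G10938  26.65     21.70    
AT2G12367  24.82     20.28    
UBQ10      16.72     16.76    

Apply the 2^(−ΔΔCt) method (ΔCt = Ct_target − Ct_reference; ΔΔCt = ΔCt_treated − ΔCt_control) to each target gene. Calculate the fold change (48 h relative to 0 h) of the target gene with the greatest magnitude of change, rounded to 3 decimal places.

AT4G39210: ΔΔCt = (21.96−16.76) − (23.19−16.72) = 5.20 − 6.47 = -1.27; fold change = 2^1.27 = 2.412
AT3G10938: ΔΔCt = (21.70−16.76) − (26.65−16.72) = 4.94 − 9.93 = -4.99; fold change = 2^4.99 = 31.779
AT2G12367: ΔΔCt = (20.28−16.76) − (24.82−16.72) = 3.52 − 8.10 = -4.58; fold change = 2^4.58 = 23.918
AT3G10938 has the largest |ΔΔCt| = 4.99.

31.779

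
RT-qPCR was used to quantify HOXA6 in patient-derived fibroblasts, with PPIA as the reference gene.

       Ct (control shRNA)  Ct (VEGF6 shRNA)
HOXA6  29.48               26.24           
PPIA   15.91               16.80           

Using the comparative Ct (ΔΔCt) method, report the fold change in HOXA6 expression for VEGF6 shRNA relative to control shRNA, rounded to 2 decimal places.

ΔCt(control shRNA) = 29.480 − 15.910 = 13.570
ΔCt(VEGF6 shRNA) = 26.240 − 16.800 = 9.440
ΔΔCt = 9.440 − 13.570 = -4.130
Fold change = 2^(−(-4.130)) = 2^4.130 = 17.509

17.51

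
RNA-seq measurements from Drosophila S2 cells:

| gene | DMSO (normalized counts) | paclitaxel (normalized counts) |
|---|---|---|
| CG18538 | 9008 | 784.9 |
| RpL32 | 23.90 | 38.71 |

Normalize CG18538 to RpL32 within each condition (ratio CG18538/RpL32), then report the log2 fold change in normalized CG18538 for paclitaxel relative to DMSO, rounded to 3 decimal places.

CG18538/RpL32 (DMSO) = 9008 / 23.90 = 376.9
CG18538/RpL32 (paclitaxel) = 784.9 / 38.71 = 20.276
Fold change = 20.276 / 376.9 = 0.0538
log2(0.0538) = -4.2163

-4.216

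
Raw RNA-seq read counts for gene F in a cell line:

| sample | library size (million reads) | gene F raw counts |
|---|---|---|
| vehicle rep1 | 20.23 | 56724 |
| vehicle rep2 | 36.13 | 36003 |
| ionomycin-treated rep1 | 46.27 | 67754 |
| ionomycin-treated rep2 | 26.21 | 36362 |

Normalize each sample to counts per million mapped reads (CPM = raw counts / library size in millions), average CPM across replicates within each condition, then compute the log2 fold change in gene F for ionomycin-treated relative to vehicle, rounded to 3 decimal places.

CPM(vehicle rep1) = 56724 / 20.23 = 2803.9545
CPM(vehicle rep2) = 36003 / 36.13 = 996.4849
CPM(ionomycin-treated rep1) = 67754 / 46.27 = 1464.3181
CPM(ionomycin-treated rep2) = 36362 / 26.21 = 1387.3331
mean CPM(vehicle) = 1900.2197; mean CPM(ionomycin-treated) = 1425.8256
Fold change = 1425.8256 / 1900.2197 = 0.75035
log2(0.75035) = -0.4144

-0.414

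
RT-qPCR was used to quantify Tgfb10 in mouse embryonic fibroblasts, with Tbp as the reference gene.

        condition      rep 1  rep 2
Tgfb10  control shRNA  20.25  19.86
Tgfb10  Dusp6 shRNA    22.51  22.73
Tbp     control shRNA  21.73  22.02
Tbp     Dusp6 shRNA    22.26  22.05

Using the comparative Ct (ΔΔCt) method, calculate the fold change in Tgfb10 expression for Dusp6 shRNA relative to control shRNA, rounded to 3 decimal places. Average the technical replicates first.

Mean Ct: Tgfb10 control shRNA 20.055; Tgfb10 Dusp6 shRNA 22.620; Tbp control shRNA 21.875; Tbp Dusp6 shRNA 22.155
ΔCt(control shRNA) = 20.055 − 21.875 = -1.820
ΔCt(Dusp6 shRNA) = 22.620 − 22.155 = 0.465
ΔΔCt = 0.465 − (-1.820) = 2.285
Fold change = 2^(−2.285) = 0.2052

0.205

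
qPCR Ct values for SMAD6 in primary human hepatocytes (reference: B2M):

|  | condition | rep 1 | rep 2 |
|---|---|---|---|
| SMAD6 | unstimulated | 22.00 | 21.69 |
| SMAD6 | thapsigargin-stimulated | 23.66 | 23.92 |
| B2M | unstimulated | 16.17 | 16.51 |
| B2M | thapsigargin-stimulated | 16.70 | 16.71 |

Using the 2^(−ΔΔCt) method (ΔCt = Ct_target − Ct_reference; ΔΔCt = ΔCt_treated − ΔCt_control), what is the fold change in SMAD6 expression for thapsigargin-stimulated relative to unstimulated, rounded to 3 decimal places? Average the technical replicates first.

Mean Ct: SMAD6 unstimulated 21.845; SMAD6 thapsigargin-stimulated 23.790; B2M unstimulated 16.340; B2M thapsigargin-stimulated 16.705
ΔCt(unstimulated) = 21.845 − 16.340 = 5.505
ΔCt(thapsigargin-stimulated) = 23.790 − 16.705 = 7.085
ΔΔCt = 7.085 − 5.505 = 1.580
Fold change = 2^(−1.580) = 0.3345

0.334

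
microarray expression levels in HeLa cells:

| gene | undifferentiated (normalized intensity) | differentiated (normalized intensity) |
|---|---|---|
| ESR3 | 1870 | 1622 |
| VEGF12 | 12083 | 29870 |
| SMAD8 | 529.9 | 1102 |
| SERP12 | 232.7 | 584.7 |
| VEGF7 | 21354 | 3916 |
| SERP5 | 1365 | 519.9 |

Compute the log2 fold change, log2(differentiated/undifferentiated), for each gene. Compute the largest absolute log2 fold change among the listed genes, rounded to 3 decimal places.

2.447

log2(1622/1870) = -0.205  (ESR3)
log2(29870/12083) = 1.306  (VEGF12)
log2(1102/529.9) = 1.056  (SMAD8)
log2(584.7/232.7) = 1.329  (SERP12)
log2(3916/21354) = -2.447  (VEGF7)
log2(519.9/1365) = -1.393  (SERP5)
The largest magnitude belongs to VEGF7.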